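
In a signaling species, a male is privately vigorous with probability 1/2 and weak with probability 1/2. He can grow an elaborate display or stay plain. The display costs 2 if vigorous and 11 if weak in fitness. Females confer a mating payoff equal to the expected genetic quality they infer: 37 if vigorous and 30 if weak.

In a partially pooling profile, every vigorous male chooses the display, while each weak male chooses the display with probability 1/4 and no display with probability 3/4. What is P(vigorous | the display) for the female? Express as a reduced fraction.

P(the display) = (1/2)·1 + (1/2)·(1/4) = 5/8.
By Bayes' rule, P(vigorous | the display) = (1/2) / (5/8) = 4/5.

4/5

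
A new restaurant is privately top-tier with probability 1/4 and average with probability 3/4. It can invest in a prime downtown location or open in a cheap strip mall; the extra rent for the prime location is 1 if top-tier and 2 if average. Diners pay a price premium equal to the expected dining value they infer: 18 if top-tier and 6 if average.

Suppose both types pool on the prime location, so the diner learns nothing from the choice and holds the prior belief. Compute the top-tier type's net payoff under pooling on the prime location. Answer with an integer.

Pooled price premium = 1/4·18 + 3/4·6 = 9.
top-tier pays cost 1 for the prime location, so net payoff = 9 − 1 = 8.

8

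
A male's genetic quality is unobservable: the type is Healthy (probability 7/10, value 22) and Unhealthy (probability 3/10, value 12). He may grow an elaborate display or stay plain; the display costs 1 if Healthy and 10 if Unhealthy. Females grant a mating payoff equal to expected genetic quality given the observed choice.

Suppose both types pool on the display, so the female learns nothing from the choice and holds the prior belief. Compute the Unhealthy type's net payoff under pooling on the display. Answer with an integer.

Pooled mating payoff = 7/10·22 + 3/10·12 = 19.
Unhealthy pays cost 10 for the display, so net payoff = 19 − 10 = 9.

9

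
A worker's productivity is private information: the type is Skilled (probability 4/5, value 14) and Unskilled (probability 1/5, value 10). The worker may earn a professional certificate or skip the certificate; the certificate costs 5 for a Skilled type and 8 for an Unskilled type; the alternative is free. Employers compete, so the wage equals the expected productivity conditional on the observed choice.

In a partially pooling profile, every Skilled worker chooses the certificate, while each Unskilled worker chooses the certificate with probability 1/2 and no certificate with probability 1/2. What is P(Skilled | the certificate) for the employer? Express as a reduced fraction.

8/9

P(the certificate) = (4/5)·1 + (1/5)·(1/2) = 9/10.
By Bayes' rule, P(Skilled | the certificate) = (4/5) / (9/10) = 8/9.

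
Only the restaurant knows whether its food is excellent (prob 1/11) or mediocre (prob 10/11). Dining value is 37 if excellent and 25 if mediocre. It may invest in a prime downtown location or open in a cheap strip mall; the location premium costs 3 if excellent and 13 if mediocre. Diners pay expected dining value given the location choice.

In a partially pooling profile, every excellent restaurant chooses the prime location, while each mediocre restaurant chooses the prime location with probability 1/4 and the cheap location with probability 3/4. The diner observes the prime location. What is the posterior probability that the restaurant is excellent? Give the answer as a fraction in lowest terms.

P(the prime location) = (1/11)·1 + (10/11)·(1/4) = 7/22.
By Bayes' rule, P(excellent | the prime location) = (1/11) / (7/22) = 2/7.

2/7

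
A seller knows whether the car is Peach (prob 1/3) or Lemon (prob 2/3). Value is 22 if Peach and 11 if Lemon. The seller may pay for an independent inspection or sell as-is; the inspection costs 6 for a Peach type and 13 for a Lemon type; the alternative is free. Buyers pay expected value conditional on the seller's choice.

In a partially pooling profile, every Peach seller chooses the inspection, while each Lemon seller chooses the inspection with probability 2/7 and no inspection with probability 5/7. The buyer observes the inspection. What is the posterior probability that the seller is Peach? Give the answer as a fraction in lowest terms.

P(the inspection) = (1/3)·1 + (2/3)·(2/7) = 11/21.
By Bayes' rule, P(Peach | the inspection) = (1/3) / (11/21) = 7/11.

7/11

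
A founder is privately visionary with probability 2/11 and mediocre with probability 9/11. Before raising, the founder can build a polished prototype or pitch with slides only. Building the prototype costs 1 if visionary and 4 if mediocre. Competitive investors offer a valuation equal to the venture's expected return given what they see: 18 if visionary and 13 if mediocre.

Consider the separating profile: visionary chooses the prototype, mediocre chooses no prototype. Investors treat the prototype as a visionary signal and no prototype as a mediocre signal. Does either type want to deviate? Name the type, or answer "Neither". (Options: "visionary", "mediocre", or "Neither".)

The prototype pays 18; no prototype pays 13.
visionary: assigned the prototype, nets 18 − 1 = 17; deviating to no prototype nets 13.
mediocre: assigned no prototype, nets 13; deviating to the prototype nets 18 − 4 = 14.
The mediocre type gains 1 by deviating.

mediocre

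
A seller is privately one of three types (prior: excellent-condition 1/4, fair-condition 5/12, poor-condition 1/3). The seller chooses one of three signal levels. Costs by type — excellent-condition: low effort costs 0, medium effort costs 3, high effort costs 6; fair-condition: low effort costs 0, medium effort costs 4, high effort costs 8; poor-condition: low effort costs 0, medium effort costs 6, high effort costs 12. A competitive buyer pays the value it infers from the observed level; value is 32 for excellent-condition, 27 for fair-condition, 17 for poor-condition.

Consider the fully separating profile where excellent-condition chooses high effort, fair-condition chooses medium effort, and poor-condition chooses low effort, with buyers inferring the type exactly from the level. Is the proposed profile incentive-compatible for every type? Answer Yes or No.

Separating prices: high effort → 32, medium effort → 27, low effort → 17.
excellent-condition (assigned high effort): low effort: 17 − 0 = 17; medium effort: 27 − 3 = 24; high effort: 32 − 6 = 26. excellent-condition stays.
fair-condition (assigned medium effort): low effort: 17 − 0 = 17; medium effort: 27 − 4 = 23; high effort: 32 − 8 = 24. fair-condition prefers high effort.
poor-condition (assigned low effort): low effort: 17 − 0 = 17; medium effort: 27 − 6 = 21; high effort: 32 − 12 = 20. poor-condition prefers medium effort.
At least one type deviates; the separating profile fails.

No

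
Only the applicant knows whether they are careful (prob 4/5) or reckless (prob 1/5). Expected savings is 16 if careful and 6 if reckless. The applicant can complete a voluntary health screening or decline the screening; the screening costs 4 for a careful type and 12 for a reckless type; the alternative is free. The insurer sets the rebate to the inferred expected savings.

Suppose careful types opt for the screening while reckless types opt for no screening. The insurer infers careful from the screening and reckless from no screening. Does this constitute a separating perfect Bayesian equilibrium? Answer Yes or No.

Yes

Under these beliefs, the screening earns rebate 16 and no screening earns rebate 6.
careful: the screening nets 16 − 4 = 12; no screening nets 6. careful prefers the screening.
reckless: the screening nets 16 − 12 = 4; no screening nets 6. reckless prefers no screening.
Neither type deviates, so the separating profile is an equilibrium.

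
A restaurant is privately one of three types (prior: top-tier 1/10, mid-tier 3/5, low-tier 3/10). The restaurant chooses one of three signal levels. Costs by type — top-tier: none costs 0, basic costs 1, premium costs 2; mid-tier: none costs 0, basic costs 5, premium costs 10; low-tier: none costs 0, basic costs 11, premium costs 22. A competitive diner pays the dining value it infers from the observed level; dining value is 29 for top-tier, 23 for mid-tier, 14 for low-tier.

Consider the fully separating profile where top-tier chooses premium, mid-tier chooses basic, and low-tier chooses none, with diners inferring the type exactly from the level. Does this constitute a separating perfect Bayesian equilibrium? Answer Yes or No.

Separating price premiums: premium → 29, basic → 23, none → 14.
top-tier (assigned premium): none: 14 − 0 = 14; basic: 23 − 1 = 22; premium: 29 − 2 = 27. top-tier stays.
mid-tier (assigned basic): none: 14 − 0 = 14; basic: 23 − 5 = 18; premium: 29 − 10 = 19. mid-tier prefers premium.
low-tier (assigned none): none: 14 − 0 = 14; basic: 23 − 11 = 12; premium: 29 − 22 = 7. low-tier stays.
At least one type deviates; the separating profile fails.

No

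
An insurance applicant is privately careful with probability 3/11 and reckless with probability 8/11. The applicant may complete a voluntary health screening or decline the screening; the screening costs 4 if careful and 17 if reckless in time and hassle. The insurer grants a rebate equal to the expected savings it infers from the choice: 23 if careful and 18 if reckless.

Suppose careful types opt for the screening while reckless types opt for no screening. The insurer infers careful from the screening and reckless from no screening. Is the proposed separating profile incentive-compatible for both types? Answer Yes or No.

Under these beliefs, the screening earns rebate 23 and no screening earns rebate 18.
careful: the screening nets 23 − 4 = 19; no screening nets 18. careful prefers the screening.
reckless: the screening nets 23 − 17 = 6; no screening nets 18. reckless prefers no screening.
Neither type deviates, so the separating profile is an equilibrium.

Yes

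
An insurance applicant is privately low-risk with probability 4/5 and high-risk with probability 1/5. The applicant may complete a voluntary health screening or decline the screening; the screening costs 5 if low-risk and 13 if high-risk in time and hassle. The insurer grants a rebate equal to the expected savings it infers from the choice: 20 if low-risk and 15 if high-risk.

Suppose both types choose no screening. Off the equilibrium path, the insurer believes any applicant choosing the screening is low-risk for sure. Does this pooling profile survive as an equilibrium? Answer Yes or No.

Yes

On path, the insurer holds the prior and pays 4/5·20 + 1/5·15 = 19. Off path (the screening), believing low-risk, it pays 20.
low-risk: no screening nets 19; the screening nets 20 − 5 = 15. low-risk stays.
high-risk: no screening nets 19; the screening nets 20 − 13 = 7. high-risk stays.
No type deviates, so pooling is sustained.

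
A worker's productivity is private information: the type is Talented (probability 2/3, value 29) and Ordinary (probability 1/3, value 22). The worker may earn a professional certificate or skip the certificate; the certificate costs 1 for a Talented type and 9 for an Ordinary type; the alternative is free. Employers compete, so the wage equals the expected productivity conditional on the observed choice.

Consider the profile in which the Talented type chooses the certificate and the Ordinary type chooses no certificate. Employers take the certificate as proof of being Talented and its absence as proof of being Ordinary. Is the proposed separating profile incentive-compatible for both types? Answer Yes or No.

Yes

Under these beliefs, the certificate earns wage 29 and no certificate earns wage 22.
Talented: the certificate nets 29 − 1 = 28; no certificate nets 22. Talented prefers the certificate.
Ordinary: the certificate nets 29 − 9 = 20; no certificate nets 22. Ordinary prefers no certificate.
Neither type deviates, so the separating profile is an equilibrium.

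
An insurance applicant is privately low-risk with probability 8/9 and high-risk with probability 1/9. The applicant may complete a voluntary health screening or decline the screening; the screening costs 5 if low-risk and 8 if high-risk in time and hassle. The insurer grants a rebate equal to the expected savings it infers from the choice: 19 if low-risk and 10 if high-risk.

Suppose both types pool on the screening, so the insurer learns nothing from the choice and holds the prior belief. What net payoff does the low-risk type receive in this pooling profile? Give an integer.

Pooled rebate = 8/9·19 + 1/9·10 = 18.
low-risk pays cost 5 for the screening, so net payoff = 18 − 5 = 13.

13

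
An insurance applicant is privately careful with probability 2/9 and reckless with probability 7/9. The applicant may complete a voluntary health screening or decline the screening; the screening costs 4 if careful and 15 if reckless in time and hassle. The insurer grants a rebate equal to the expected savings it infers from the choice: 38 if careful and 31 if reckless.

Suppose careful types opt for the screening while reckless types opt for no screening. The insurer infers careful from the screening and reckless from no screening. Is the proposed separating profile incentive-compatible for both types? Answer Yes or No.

Under these beliefs, the screening earns rebate 38 and no screening earns rebate 31.
careful: the screening nets 38 − 4 = 34; no screening nets 31. careful prefers the screening.
reckless: the screening nets 38 − 15 = 23; no screening nets 31. reckless prefers no screening.
Neither type deviates, so the separating profile is an equilibrium.

Yes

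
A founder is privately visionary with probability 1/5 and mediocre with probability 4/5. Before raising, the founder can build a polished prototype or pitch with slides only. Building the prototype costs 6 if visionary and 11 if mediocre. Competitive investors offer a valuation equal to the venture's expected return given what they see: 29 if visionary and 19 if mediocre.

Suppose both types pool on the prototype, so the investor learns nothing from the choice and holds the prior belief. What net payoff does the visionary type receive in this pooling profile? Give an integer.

Pooled valuation = 1/5·29 + 4/5·19 = 21.
visionary pays cost 6 for the prototype, so net payoff = 21 − 6 = 15.

15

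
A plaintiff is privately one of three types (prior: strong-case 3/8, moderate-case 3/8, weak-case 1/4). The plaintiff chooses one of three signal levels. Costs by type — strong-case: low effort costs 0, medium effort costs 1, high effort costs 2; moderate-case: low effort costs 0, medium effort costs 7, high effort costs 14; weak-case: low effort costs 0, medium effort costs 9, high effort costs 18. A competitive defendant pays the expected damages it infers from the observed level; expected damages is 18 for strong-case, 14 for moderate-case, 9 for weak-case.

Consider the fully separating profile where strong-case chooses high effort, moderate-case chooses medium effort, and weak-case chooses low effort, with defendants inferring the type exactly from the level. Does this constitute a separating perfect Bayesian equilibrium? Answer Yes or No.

No

Separating settlements: high effort → 18, medium effort → 14, low effort → 9.
strong-case (assigned high effort): low effort: 9 − 0 = 9; medium effort: 14 − 1 = 13; high effort: 18 − 2 = 16. strong-case stays.
moderate-case (assigned medium effort): low effort: 9 − 0 = 9; medium effort: 14 − 7 = 7; high effort: 18 − 14 = 4. moderate-case prefers low effort.
weak-case (assigned low effort): low effort: 9 − 0 = 9; medium effort: 14 − 9 = 5; high effort: 18 − 18 = 0. weak-case stays.
At least one type deviates; the separating profile fails.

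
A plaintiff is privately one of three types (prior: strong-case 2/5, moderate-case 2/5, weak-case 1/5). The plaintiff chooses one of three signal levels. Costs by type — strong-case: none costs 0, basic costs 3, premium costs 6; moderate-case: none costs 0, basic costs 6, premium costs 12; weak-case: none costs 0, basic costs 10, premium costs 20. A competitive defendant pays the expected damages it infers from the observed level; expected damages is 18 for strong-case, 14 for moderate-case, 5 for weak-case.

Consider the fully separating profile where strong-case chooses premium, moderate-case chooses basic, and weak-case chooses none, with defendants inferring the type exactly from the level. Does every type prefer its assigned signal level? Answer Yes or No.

Separating settlements: premium → 18, basic → 14, none → 5.
strong-case (assigned premium): none: 5 − 0 = 5; basic: 14 − 3 = 11; premium: 18 − 6 = 12. strong-case stays.
moderate-case (assigned basic): none: 5 − 0 = 5; basic: 14 − 6 = 8; premium: 18 − 12 = 6. moderate-case stays.
weak-case (assigned none): none: 5 − 0 = 5; basic: 14 − 10 = 4; premium: 18 − 20 = -2. weak-case stays.
Every type prefers its assigned level; separation holds.

Yes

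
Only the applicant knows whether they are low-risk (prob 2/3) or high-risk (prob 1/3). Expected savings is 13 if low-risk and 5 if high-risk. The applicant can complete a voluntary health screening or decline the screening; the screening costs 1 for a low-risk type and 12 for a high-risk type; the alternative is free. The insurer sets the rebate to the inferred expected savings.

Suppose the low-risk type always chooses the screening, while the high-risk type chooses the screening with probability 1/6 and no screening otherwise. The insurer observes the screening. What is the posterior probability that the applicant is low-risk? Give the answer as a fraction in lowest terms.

P(the screening) = (2/3)·1 + (1/3)·(1/6) = 13/18.
By Bayes' rule, P(low-risk | the screening) = (2/3) / (13/18) = 12/13.

12/13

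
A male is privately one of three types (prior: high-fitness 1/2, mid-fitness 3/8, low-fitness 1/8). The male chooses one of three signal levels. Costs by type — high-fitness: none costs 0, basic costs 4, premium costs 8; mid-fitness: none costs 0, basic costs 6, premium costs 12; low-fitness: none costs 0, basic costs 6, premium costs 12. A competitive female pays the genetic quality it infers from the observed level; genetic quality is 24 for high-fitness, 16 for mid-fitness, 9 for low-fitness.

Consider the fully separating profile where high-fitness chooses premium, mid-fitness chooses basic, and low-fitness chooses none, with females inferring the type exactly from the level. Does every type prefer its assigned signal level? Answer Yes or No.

Separating mating payoffs: premium → 24, basic → 16, none → 9.
high-fitness (assigned premium): none: 9 − 0 = 9; basic: 16 − 4 = 12; premium: 24 − 8 = 16. high-fitness stays.
mid-fitness (assigned basic): none: 9 − 0 = 9; basic: 16 − 6 = 10; premium: 24 − 12 = 12. mid-fitness prefers premium.
low-fitness (assigned none): none: 9 − 0 = 9; basic: 16 − 6 = 10; premium: 24 − 12 = 12. low-fitness prefers premium.
At least one type deviates; the separating profile fails.

No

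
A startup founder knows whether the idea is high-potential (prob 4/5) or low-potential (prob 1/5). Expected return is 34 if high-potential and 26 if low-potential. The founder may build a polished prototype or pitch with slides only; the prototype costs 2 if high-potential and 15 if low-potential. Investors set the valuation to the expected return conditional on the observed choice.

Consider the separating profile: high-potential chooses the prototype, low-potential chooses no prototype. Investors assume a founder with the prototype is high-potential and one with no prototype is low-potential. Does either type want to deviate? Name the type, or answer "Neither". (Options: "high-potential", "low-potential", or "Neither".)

The prototype pays 34; no prototype pays 26.
high-potential: assigned the prototype, nets 34 − 2 = 32; deviating to no prototype nets 26.
low-potential: assigned no prototype, nets 26; deviating to the prototype nets 34 − 15 = 19.
Both types strictly prefer their assigned action; no profitable deviation.

Neither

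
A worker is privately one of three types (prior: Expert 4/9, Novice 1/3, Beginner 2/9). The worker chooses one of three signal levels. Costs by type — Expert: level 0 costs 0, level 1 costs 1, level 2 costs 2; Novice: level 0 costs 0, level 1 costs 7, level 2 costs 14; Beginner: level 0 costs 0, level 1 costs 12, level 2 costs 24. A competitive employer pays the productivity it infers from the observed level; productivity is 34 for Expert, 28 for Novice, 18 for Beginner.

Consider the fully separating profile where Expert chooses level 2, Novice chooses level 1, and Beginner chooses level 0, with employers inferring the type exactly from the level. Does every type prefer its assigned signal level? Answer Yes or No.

Separating wages: level 2 → 34, level 1 → 28, level 0 → 18.
Expert (assigned level 2): level 0: 18 − 0 = 18; level 1: 28 − 1 = 27; level 2: 34 − 2 = 32. Expert stays.
Novice (assigned level 1): level 0: 18 − 0 = 18; level 1: 28 − 7 = 21; level 2: 34 − 14 = 20. Novice stays.
Beginner (assigned level 0): level 0: 18 − 0 = 18; level 1: 28 − 12 = 16; level 2: 34 − 24 = 10. Beginner stays.
Every type prefers its assigned level; separation holds.

Yes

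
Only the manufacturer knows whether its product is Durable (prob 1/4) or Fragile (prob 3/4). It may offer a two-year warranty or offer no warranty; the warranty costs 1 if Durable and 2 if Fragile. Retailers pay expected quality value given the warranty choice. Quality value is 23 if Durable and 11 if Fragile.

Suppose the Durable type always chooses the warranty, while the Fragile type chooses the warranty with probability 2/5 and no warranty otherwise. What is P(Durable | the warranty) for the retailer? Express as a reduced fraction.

5/11

P(the warranty) = (1/4)·1 + (3/4)·(2/5) = 11/20.
By Bayes' rule, P(Durable | the warranty) = (1/4) / (11/20) = 5/11.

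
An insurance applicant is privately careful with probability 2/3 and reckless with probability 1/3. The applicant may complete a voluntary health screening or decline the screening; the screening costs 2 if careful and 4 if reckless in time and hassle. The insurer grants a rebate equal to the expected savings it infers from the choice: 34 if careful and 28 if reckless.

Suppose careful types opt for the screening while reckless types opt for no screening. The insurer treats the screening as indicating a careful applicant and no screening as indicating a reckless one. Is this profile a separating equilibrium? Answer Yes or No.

No

Under these beliefs, the screening earns rebate 34 and no screening earns rebate 28.
careful: the screening nets 34 − 2 = 32; no screening nets 28. careful prefers the screening.
reckless: the screening nets 34 − 4 = 30; no screening nets 28. reckless would deviate to the screening.
reckless has a profitable deviation, so the profile is not an equilibrium.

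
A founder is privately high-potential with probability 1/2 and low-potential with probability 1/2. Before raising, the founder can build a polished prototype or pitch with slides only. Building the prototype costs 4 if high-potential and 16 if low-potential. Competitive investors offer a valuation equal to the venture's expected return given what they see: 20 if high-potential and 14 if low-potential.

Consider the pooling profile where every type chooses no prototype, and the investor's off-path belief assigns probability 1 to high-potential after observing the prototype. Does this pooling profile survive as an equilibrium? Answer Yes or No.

Yes

On path, the investor holds the prior and pays 1/2·20 + 1/2·14 = 17. Off path (the prototype), believing high-potential, it pays 20.
high-potential: no prototype nets 17; the prototype nets 20 − 4 = 16. high-potential stays.
low-potential: no prototype nets 17; the prototype nets 20 − 16 = 4. low-potential stays.
No type deviates, so pooling is sustained.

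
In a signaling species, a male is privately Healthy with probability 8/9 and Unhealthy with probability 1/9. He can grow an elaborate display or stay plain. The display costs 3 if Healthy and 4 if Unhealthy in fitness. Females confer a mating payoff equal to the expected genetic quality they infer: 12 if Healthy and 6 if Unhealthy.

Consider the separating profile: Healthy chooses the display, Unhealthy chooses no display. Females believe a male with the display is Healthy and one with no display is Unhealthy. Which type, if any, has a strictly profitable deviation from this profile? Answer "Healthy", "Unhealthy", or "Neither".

The display pays 12; no display pays 6.
Healthy: assigned the display, nets 12 − 3 = 9; deviating to no display nets 6.
Unhealthy: assigned no display, nets 6; deviating to the display nets 12 − 4 = 8.
The Unhealthy type gains 2 by deviating.

Unhealthy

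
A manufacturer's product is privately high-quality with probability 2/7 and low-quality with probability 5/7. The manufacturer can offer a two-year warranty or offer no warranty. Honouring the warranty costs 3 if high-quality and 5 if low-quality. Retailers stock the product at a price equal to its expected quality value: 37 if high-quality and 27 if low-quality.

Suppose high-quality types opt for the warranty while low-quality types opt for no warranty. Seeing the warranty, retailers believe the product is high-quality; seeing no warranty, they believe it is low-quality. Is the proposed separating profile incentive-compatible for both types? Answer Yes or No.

Under these beliefs, the warranty earns price 37 and no warranty earns price 27.
high-quality: the warranty nets 37 − 3 = 34; no warranty nets 27. high-quality prefers the warranty.
low-quality: the warranty nets 37 − 5 = 32; no warranty nets 27. low-quality would deviate to the warranty.
low-quality has a profitable deviation, so the profile is not an equilibrium.

No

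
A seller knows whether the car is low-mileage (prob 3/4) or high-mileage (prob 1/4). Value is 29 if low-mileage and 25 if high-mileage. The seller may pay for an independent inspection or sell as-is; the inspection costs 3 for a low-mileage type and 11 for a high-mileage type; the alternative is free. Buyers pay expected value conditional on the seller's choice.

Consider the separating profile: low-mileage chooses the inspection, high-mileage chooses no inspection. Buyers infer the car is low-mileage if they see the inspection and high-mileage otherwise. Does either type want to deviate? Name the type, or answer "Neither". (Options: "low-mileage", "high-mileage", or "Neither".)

Neither

The inspection pays 29; no inspection pays 25.
low-mileage: assigned the inspection, nets 29 − 3 = 26; deviating to no inspection nets 25.
high-mileage: assigned no inspection, nets 25; deviating to the inspection nets 29 − 11 = 18.
Both types strictly prefer their assigned action; no profitable deviation.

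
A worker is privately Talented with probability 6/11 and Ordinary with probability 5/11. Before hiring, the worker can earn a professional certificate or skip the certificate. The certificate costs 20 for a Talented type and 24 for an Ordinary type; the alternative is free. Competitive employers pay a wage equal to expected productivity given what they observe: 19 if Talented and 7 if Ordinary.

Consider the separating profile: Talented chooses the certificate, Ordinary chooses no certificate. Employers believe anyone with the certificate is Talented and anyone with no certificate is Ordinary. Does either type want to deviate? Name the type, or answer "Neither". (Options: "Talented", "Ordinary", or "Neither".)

The certificate pays 19; no certificate pays 7.
Talented: assigned the certificate, nets 19 − 20 = -1; deviating to no certificate nets 7.
Ordinary: assigned no certificate, nets 7; deviating to the certificate nets 19 − 24 = -5.
The Talented type gains 8 by deviating.

Talented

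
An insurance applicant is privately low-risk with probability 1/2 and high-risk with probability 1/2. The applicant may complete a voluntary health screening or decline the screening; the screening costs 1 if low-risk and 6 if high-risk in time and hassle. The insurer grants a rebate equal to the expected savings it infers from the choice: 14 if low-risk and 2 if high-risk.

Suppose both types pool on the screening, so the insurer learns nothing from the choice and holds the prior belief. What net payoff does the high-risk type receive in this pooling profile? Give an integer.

Pooled rebate = 1/2·14 + 1/2·2 = 8.
high-risk pays cost 6 for the screening, so net payoff = 8 − 6 = 2.

2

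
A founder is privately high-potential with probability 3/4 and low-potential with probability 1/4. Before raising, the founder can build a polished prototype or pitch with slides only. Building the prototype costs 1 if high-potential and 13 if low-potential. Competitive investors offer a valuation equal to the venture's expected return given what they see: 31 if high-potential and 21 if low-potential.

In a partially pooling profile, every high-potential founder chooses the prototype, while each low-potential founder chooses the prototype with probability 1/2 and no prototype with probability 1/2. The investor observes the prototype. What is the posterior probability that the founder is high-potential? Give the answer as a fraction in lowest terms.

6/7

P(the prototype) = (3/4)·1 + (1/4)·(1/2) = 7/8.
By Bayes' rule, P(high-potential | the prototype) = (3/4) / (7/8) = 6/7.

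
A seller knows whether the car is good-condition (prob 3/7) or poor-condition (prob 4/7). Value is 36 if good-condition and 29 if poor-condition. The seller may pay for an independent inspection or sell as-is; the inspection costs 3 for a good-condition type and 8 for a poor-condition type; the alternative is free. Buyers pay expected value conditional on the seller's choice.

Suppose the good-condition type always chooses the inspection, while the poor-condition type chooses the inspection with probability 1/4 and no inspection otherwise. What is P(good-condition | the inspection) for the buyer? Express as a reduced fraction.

3/4

P(the inspection) = (3/7)·1 + (4/7)·(1/4) = 4/7.
By Bayes' rule, P(good-condition | the inspection) = (3/7) / (4/7) = 3/4.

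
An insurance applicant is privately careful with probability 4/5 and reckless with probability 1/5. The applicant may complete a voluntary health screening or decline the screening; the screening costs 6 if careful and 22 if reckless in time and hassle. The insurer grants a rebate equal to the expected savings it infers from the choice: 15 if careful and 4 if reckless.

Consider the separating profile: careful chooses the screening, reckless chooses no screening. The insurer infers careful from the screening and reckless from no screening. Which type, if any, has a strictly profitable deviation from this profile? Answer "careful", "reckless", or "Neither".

Neither

The screening pays 15; no screening pays 4.
careful: assigned the screening, nets 15 − 6 = 9; deviating to no screening nets 4.
reckless: assigned no screening, nets 4; deviating to the screening nets 15 − 22 = -7.
Both types strictly prefer their assigned action; no profitable deviation.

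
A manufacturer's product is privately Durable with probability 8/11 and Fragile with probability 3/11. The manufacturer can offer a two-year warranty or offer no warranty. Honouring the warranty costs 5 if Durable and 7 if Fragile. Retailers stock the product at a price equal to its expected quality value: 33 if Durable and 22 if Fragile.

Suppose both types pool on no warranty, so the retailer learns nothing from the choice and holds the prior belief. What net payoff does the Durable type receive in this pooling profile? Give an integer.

30

Pooled price = 8/11·33 + 3/11·22 = 30.
Durable pays no cost for no warranty, so net payoff = 30.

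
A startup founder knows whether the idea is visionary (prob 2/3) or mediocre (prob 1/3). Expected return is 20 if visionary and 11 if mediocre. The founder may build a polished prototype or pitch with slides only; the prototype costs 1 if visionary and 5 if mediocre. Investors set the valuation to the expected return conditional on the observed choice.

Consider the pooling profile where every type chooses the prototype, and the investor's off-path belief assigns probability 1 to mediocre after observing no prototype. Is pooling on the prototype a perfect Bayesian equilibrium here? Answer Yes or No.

On path, the investor holds the prior and pays 2/3·20 + 1/3·11 = 17. Off path (no prototype), believing mediocre, it pays 11.
visionary: the prototype nets 17 − 1 = 16; no prototype nets 11. visionary stays.
mediocre: the prototype nets 17 − 5 = 12; no prototype nets 11. mediocre stays.
No type deviates, so pooling is sustained.

Yes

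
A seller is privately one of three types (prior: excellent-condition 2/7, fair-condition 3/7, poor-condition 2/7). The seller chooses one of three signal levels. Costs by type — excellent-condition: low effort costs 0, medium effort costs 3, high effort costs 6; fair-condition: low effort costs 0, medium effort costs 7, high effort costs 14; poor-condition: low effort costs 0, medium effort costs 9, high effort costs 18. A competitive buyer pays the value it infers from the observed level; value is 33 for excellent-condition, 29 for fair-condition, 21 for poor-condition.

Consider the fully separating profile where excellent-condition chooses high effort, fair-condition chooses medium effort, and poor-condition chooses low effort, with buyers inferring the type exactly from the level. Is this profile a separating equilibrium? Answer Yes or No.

Separating prices: high effort → 33, medium effort → 29, low effort → 21.
excellent-condition (assigned high effort): low effort: 21 − 0 = 21; medium effort: 29 − 3 = 26; high effort: 33 − 6 = 27. excellent-condition stays.
fair-condition (assigned medium effort): low effort: 21 − 0 = 21; medium effort: 29 − 7 = 22; high effort: 33 − 14 = 19. fair-condition stays.
poor-condition (assigned low effort): low effort: 21 − 0 = 21; medium effort: 29 − 9 = 20; high effort: 33 − 18 = 15. poor-condition stays.
Every type prefers its assigned level; separation holds.

Yes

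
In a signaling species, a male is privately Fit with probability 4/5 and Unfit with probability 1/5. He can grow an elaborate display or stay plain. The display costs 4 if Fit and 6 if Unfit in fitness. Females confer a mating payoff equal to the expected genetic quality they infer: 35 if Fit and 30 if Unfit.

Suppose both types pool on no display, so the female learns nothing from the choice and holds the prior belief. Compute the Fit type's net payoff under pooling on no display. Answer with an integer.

Pooled mating payoff = 4/5·35 + 1/5·30 = 34.
Fit pays no cost for no display, so net payoff = 34.

34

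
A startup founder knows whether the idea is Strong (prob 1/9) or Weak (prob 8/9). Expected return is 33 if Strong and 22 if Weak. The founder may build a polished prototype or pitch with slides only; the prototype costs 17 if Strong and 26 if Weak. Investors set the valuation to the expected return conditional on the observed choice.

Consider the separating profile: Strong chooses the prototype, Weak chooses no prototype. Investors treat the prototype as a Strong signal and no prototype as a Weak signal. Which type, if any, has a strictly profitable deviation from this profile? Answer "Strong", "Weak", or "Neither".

Strong

The prototype pays 33; no prototype pays 22.
Strong: assigned the prototype, nets 33 − 17 = 16; deviating to no prototype nets 22.
Weak: assigned no prototype, nets 22; deviating to the prototype nets 33 − 26 = 7.
The Strong type gains 6 by deviating.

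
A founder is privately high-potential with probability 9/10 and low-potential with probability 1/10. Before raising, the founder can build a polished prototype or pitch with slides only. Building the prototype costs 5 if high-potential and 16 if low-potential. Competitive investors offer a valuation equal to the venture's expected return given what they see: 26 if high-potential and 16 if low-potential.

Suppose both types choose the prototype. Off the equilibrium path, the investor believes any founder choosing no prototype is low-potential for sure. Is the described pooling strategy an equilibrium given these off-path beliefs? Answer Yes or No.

On path, the investor holds the prior and pays 9/10·26 + 1/10·16 = 25. Off path (no prototype), believing low-potential, it pays 16.
high-potential: the prototype nets 25 − 5 = 20; no prototype nets 16. high-potential stays.
low-potential: the prototype nets 25 − 16 = 9; no prototype nets 16. low-potential would deviate.
A type deviates, so pooling fails.

No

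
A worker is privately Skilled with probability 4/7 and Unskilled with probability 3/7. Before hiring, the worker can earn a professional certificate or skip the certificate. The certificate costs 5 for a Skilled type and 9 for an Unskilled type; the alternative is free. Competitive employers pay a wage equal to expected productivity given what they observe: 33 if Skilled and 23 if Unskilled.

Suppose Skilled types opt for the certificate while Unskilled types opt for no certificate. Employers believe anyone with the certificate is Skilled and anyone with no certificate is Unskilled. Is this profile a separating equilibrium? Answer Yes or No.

No

Under these beliefs, the certificate earns wage 33 and no certificate earns wage 23.
Skilled: the certificate nets 33 − 5 = 28; no certificate nets 23. Skilled prefers the certificate.
Unskilled: the certificate nets 33 − 9 = 24; no certificate nets 23. Unskilled would deviate to the certificate.
Unskilled has a profitable deviation, so the profile is not an equilibrium.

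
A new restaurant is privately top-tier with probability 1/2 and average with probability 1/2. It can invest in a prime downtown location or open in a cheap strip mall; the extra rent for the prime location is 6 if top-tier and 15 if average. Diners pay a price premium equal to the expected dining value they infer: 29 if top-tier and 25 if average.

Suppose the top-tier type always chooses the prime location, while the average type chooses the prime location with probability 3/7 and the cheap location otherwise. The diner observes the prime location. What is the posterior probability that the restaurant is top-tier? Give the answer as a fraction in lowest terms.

P(the prime location) = (1/2)·1 + (1/2)·(3/7) = 5/7.
By Bayes' rule, P(top-tier | the prime location) = (1/2) / (5/7) = 7/10.

7/10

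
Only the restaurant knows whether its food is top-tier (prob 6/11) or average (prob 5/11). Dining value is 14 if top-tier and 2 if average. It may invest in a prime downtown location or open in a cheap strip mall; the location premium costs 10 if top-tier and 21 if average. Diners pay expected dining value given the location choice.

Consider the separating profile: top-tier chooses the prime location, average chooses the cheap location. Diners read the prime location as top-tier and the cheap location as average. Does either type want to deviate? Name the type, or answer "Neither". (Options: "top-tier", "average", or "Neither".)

The prime location pays 14; the cheap location pays 2.
top-tier: assigned the prime location, nets 14 − 10 = 4; deviating to the cheap location nets 2.
average: assigned the cheap location, nets 2; deviating to the prime location nets 14 − 21 = -7.
Both types strictly prefer their assigned action; no profitable deviation.

Neither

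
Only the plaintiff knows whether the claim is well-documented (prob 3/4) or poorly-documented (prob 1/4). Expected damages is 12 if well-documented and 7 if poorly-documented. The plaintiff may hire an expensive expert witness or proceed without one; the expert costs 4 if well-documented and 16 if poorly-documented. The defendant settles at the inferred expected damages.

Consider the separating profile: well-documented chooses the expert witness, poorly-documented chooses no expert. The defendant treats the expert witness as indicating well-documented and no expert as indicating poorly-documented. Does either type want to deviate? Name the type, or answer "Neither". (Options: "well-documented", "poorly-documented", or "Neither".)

The expert witness pays 12; no expert pays 7.
well-documented: assigned the expert witness, nets 12 − 4 = 8; deviating to no expert nets 7.
poorly-documented: assigned no expert, nets 7; deviating to the expert witness nets 12 − 16 = -4.
Both types strictly prefer their assigned action; no profitable deviation.

Neither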